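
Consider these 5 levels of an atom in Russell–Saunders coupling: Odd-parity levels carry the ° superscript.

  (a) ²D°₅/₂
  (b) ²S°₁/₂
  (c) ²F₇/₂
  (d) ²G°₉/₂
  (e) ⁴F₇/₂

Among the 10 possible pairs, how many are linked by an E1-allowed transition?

2

(a)–(b): forbidden (parity, ΔL, ΔJ).
(a)–(c): allowed.
(a)–(d): forbidden (parity, ΔL, ΔJ).
(a)–(e): forbidden (ΔS).
(b)–(c): forbidden (ΔL, ΔJ).
(b)–(d): forbidden (parity, ΔL, ΔJ).
(b)–(e): forbidden (ΔS, ΔL, ΔJ).
(c)–(d): allowed.
(c)–(e): forbidden (parity, ΔS).
(d)–(e): forbidden (ΔS).
Allowed pairs: 2 of 10.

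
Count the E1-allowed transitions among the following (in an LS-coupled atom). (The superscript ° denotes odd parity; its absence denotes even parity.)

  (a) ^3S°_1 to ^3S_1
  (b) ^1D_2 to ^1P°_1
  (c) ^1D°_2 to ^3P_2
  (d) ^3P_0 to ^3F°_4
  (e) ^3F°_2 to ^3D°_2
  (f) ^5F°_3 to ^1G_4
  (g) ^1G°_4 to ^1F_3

2

(a) forbidden (ΔL fails)
(b) allowed
(c) forbidden (ΔS fails)
(d) forbidden (ΔL, ΔJ fail)
(e) forbidden (parity fails)
(f) forbidden (ΔS fails)
(g) allowed
Total allowed: 2 of 7.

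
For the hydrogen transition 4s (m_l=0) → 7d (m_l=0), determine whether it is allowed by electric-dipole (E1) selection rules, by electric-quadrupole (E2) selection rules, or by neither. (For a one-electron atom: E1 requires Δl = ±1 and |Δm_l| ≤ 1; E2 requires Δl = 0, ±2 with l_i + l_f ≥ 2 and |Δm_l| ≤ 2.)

E2

Δl = 2 − 0 = +2; l_i + l_f = 2.
Δm_l = +0.
E1 (Δl = ±1, |Δm_l| ≤ 1): not satisfied.
E2 (Δl = 0,±2, l_i+l_f ≥ 2, |Δm_l| ≤ 2): satisfied.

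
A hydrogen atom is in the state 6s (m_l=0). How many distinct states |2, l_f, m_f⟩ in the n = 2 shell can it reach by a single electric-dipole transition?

E1 requires Δl = ±1, so l_f ∈ {-1, 1}; with 0 ≤ l_f ≤ n_f−1 = 1, the allowed l_f values are {1}.
For l_f = 1: m_f ∈ {m_i−1, m_i, m_i+1} ∩ [−1, 1] = {-1, 0, 1} → 3 states.
Total: 3.

3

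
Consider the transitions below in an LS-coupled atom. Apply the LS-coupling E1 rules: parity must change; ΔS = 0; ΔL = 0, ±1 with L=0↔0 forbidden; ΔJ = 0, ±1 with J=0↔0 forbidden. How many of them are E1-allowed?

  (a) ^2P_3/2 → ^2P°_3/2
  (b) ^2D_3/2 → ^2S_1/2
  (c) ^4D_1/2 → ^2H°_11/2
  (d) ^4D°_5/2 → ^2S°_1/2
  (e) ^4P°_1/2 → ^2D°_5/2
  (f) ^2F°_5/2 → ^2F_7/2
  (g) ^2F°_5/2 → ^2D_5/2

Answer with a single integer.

3

(a) allowed
(b) forbidden (parity, ΔL fail)
(c) forbidden (ΔS, ΔL, ΔJ fail)
(d) forbidden (parity, ΔS, ΔL, ΔJ fail)
(e) forbidden (parity, ΔS, ΔJ fail)
(f) allowed
(g) allowed
Total allowed: 3 of 7.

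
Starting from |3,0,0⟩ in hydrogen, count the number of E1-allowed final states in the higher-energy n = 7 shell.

3

E1 requires Δl = ±1, so l_f ∈ {-1, 1}; with 0 ≤ l_f ≤ n_f−1 = 6, the allowed l_f values are {1}.
For l_f = 1: m_f ∈ {m_i−1, m_i, m_i+1} ∩ [−1, 1] = {-1, 0, 1} → 3 states.
Total: 3.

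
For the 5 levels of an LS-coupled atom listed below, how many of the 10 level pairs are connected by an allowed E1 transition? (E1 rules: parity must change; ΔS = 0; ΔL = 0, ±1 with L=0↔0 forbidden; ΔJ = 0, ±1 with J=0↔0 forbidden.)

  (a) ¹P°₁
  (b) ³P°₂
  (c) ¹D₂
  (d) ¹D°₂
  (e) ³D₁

3

(a)–(b): forbidden (parity, ΔS).
(a)–(c): allowed.
(a)–(d): forbidden (parity).
(a)–(e): forbidden (ΔS).
(b)–(c): forbidden (ΔS).
(b)–(d): forbidden (parity, ΔS).
(b)–(e): allowed.
(c)–(d): allowed.
(c)–(e): forbidden (parity, ΔS).
(d)–(e): forbidden (ΔS).
Allowed pairs: 3 of 10.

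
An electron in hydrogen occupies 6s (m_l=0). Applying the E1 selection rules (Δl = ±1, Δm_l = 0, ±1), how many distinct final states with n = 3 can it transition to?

E1 requires Δl = ±1, so l_f ∈ {-1, 1}; with 0 ≤ l_f ≤ n_f−1 = 2, the allowed l_f values are {1}.
For l_f = 1: m_f ∈ {m_i−1, m_i, m_i+1} ∩ [−1, 1] = {-1, 0, 1} → 3 states.
Total: 3.

3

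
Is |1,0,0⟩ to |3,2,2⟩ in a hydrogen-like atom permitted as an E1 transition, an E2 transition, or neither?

Δl = 2 − 0 = +2; l_i + l_f = 2.
Δm_l = +2.
E1 (Δl = ±1, |Δm_l| ≤ 1): not satisfied.
E2 (Δl = 0,±2, l_i+l_f ≥ 2, |Δm_l| ≤ 2): satisfied.

E2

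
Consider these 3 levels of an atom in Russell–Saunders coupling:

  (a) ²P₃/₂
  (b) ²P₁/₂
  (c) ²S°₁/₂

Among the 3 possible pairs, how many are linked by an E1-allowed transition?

2

(a)–(b): forbidden (parity).
(a)–(c): allowed.
(b)–(c): allowed.
Allowed pairs: 2 of 3.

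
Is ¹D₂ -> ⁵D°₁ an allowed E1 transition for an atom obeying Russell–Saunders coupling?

Reading off the term symbols: S 0→2, L 2→2, J 2→1, parity even→odd.
ΔL = 0, ±1 (not L=0↔0): L: 2 → 2, ΔL = +0 — ✓.
ΔS = 0: S: 0 → 2 — ✗.
Parity must change: even → odd — ✓.
ΔJ = 0, ±1 (not J=0↔0): J: 2 → 1, ΔJ = -1 — ✓.
Rule(s) violated: ΔS.

forbidden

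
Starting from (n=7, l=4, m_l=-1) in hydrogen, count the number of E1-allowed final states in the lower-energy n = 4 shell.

E1 requires Δl = ±1, so l_f ∈ {3, 5}; with 0 ≤ l_f ≤ n_f−1 = 3, the allowed l_f values are {3}.
For l_f = 3: m_f ∈ {m_i−1, m_i, m_i+1} ∩ [−3, 3] = {-2, -1, 0} → 3 states.
Total: 3.

3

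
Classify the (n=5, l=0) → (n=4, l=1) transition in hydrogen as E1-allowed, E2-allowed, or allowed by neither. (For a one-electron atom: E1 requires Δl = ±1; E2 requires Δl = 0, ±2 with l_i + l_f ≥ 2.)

Δl = 1 − 0 = +1; l_i + l_f = 1.
E1 (Δl = ±1): satisfied.
E2 (Δl = 0,±2, l_i+l_f ≥ 2): not satisfied.

E1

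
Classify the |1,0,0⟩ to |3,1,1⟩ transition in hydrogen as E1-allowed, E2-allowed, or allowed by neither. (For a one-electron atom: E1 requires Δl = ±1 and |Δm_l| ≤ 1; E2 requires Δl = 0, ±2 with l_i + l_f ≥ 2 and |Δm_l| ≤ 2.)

E1

Δl = 1 − 0 = +1; l_i + l_f = 1.
Δm_l = +1.
E1 (Δl = ±1, |Δm_l| ≤ 1): satisfied.
E2 (Δl = 0,±2, l_i+l_f ≥ 2, |Δm_l| ≤ 2): not satisfied.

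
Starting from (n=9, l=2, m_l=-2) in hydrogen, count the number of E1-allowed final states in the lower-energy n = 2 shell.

1

E1 requires Δl = ±1, so l_f ∈ {1, 3}; with 0 ≤ l_f ≤ n_f−1 = 1, the allowed l_f values are {1}.
For l_f = 1: m_f ∈ {m_i−1, m_i, m_i+1} ∩ [−1, 1] = {-1} → 1 state.
Total: 1.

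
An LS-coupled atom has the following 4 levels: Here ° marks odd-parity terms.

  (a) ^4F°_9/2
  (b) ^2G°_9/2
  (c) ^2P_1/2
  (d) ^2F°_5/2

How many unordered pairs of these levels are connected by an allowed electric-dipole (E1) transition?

0

(a)–(b): forbidden (parity, ΔS).
(a)–(c): forbidden (ΔS, ΔL, ΔJ).
(a)–(d): forbidden (parity, ΔS, ΔJ).
(b)–(c): forbidden (ΔL, ΔJ).
(b)–(d): forbidden (parity, ΔJ).
(c)–(d): forbidden (ΔL, ΔJ).
Allowed pairs: 0 of 6.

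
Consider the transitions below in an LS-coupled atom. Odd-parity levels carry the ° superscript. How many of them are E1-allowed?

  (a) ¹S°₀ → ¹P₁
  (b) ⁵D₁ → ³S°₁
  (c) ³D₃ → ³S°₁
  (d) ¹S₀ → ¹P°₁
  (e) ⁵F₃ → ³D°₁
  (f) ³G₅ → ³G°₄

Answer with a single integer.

(a) allowed
(b) forbidden (ΔS, ΔL fail)
(c) forbidden (ΔL, ΔJ fail)
(d) allowed
(e) forbidden (ΔS, ΔJ fail)
(f) allowed
Total allowed: 3 of 6.

3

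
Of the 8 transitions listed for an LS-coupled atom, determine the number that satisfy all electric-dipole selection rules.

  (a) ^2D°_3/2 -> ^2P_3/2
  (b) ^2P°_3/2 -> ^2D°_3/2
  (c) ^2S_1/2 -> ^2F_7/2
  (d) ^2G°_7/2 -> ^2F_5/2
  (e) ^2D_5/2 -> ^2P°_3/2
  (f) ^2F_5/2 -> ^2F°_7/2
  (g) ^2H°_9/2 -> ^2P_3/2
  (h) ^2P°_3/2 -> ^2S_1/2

5

(a) allowed
(b) forbidden (parity fails)
(c) forbidden (parity, ΔL, ΔJ fail)
(d) allowed
(e) allowed
(f) allowed
(g) forbidden (ΔL, ΔJ fail)
(h) allowed
Total allowed: 5 of 8.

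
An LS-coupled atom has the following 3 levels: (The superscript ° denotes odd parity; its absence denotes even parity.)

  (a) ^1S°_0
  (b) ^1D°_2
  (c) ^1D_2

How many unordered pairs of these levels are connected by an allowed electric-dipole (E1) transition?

(a)–(b): forbidden (parity, ΔL, ΔJ).
(a)–(c): forbidden (ΔL, ΔJ).
(b)–(c): allowed.
Allowed pairs: 1 of 3.

1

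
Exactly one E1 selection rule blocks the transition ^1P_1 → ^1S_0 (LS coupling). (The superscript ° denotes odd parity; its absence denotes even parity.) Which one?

Initial level: S=0, L=1, J=1, parity even. Final level: S=0, L=0, J=0, parity even.
Parity must change: even → even — fails.
ΔS = 0: S: 0 → 0 — passes.
ΔL = 0, ±1 (not L=0↔0): L: 1 → 0, ΔL = -1 — passes.
ΔJ = 0, ±1 (not J=0↔0): J: 1 → 0, ΔJ = -1 — passes.

parity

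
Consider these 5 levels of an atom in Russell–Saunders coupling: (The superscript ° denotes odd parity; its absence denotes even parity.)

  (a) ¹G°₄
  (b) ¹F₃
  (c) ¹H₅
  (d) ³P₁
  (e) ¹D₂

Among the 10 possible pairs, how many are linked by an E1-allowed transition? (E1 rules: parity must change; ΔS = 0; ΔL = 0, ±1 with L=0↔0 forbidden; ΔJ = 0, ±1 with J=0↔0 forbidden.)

2

(a)–(b): allowed.
(a)–(c): allowed.
(a)–(d): forbidden (ΔS, ΔL, ΔJ).
(a)–(e): forbidden (ΔL, ΔJ).
(b)–(c): forbidden (parity, ΔL, ΔJ).
(b)–(d): forbidden (parity, ΔS, ΔL, ΔJ).
(b)–(e): forbidden (parity).
(c)–(d): forbidden (parity, ΔS, ΔL, ΔJ).
(c)–(e): forbidden (parity, ΔL, ΔJ).
(d)–(e): forbidden (parity, ΔS).
Allowed pairs: 2 of 10.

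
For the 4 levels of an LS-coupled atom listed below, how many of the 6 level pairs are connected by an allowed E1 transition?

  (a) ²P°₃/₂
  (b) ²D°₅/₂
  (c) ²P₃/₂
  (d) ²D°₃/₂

3

(a)–(b): forbidden (parity).
(a)–(c): allowed.
(a)–(d): forbidden (parity).
(b)–(c): allowed.
(b)–(d): forbidden (parity).
(c)–(d): allowed.
Allowed pairs: 3 of 6.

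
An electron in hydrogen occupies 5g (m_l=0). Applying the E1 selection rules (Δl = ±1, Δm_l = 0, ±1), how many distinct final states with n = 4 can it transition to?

E1 requires Δl = ±1, so l_f ∈ {3, 5}; with 0 ≤ l_f ≤ n_f−1 = 3, the allowed l_f values are {3}.
For l_f = 3: m_f ∈ {m_i−1, m_i, m_i+1} ∩ [−3, 3] = {-1, 0, 1} → 3 states.
Total: 3.

3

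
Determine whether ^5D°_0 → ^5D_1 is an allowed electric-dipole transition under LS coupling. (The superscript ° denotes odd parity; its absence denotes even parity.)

Initial level: S=2, L=2, J=0, parity odd. Final level: S=2, L=2, J=1, parity even.
Parity must change: odd → even — passes.
ΔS = 0: S: 2 → 2 — passes.
ΔL = 0, ±1 (not L=0↔0): L: 2 → 2, ΔL = +0 — passes.
ΔJ = 0, ±1 (not J=0↔0): J: 0 → 1, ΔJ = +1 — passes.
All four E1 rules are satisfied.

allowed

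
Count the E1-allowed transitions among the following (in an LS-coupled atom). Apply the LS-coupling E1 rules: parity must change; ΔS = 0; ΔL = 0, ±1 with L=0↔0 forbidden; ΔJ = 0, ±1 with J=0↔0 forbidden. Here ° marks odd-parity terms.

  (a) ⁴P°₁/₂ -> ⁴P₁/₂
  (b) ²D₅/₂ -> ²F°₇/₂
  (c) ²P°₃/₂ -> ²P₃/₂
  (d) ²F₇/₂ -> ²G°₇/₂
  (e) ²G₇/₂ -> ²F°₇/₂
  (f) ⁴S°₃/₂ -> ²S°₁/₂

5

(a) allowed
(b) allowed
(c) allowed
(d) allowed
(e) allowed
(f) forbidden (parity, ΔS, ΔL fail)
Total allowed: 5 of 6.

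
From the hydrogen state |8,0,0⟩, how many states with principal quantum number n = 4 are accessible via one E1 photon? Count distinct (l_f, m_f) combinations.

E1 requires Δl = ±1, so l_f ∈ {-1, 1}; with 0 ≤ l_f ≤ n_f−1 = 3, the allowed l_f values are {1}.
For l_f = 1: m_f ∈ {m_i−1, m_i, m_i+1} ∩ [−1, 1] = {-1, 0, 1} → 3 states.
Total: 3.

3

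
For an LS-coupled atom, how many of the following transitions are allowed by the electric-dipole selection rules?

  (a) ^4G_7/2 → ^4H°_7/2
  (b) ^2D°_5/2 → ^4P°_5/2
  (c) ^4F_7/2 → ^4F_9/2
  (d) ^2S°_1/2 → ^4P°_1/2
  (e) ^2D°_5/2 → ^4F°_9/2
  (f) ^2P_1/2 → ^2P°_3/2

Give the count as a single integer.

(a) allowed
(b) forbidden (parity, ΔS fail)
(c) forbidden (parity fails)
(d) forbidden (parity, ΔS fail)
(e) forbidden (parity, ΔS, ΔJ fail)
(f) allowed
Total allowed: 2 of 6.

2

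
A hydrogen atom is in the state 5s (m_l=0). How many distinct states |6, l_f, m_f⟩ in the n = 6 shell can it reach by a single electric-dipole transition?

3

E1 requires Δl = ±1, so l_f ∈ {-1, 1}; with 0 ≤ l_f ≤ n_f−1 = 5, the allowed l_f values are {1}.
For l_f = 1: m_f ∈ {m_i−1, m_i, m_i+1} ∩ [−1, 1] = {-1, 0, 1} → 3 states.
Total: 3.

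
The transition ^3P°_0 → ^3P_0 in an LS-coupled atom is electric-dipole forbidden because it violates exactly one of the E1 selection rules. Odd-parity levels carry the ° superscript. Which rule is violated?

Initial level: S=1, L=1, J=0, parity odd. Final level: S=1, L=1, J=0, parity even.
Parity must change: odd → even — ok.
ΔS = 0: S: 1 → 1 — ok.
ΔL = 0, ±1 (not L=0↔0): L: 1 → 1, ΔL = +0 — ok.
ΔJ = 0, ±1 (not J=0↔0): J: 0 → 0, ΔJ = +0 — fails.

the J=0 ↔ J=0 exclusion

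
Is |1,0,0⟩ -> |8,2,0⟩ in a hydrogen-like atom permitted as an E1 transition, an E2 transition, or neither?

E2

Δl = 2 − 0 = +2; l_i + l_f = 2.
Δm_l = +0.
E1 (Δl = ±1, |Δm_l| ≤ 1): not satisfied.
E2 (Δl = 0,±2, l_i+l_f ≥ 2, |Δm_l| ≤ 2): satisfied.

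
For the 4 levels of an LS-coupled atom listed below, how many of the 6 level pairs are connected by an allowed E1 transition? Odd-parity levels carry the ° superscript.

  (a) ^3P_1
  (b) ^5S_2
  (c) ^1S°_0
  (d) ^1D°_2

(a)–(b): forbidden (parity, ΔS).
(a)–(c): forbidden (ΔS).
(a)–(d): forbidden (ΔS).
(b)–(c): forbidden (ΔS, ΔL, ΔJ).
(b)–(d): forbidden (ΔS, ΔL).
(c)–(d): forbidden (parity, ΔL, ΔJ).
Allowed pairs: 0 of 6.

0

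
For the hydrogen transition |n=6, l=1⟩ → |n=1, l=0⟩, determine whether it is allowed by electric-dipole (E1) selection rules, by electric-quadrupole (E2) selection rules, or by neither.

E1

Δl = 0 − 1 = -1; l_i + l_f = 1.
E1 (Δl = ±1): satisfied.
E2 (Δl = 0,±2, l_i+l_f ≥ 2): not satisfied.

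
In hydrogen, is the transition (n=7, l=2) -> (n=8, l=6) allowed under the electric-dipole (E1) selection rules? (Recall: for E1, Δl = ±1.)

Δl = 6 − 2 = +4; the E1 rule Δl = ±1 is fails.
The transition is electric-dipole forbidden.

forbidden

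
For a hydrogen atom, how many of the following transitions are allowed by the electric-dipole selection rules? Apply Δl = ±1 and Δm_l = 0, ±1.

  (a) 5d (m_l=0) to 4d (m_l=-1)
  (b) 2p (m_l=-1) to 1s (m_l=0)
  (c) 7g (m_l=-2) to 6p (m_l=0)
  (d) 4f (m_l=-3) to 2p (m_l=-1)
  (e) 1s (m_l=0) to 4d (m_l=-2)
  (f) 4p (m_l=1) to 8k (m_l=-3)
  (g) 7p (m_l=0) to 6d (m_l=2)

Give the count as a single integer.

(a) forbidden — Δl = +0 (E1 requires Δl = ±1)
(b) allowed
(c) forbidden — Δl = -3 (E1 requires Δl = ±1); Δm_l = +2 (E1 requires Δm_l = 0, ±1)
(d) forbidden — Δl = -2 (E1 requires Δl = ±1); Δm_l = +2 (E1 requires Δm_l = 0, ±1)
(e) forbidden — Δl = +2 (E1 requires Δl = ±1); Δm_l = -2 (E1 requires Δm_l = 0, ±1)
(f) forbidden — Δl = +6 (E1 requires Δl = ±1); Δm_l = -4 (E1 requires Δm_l = 0, ±1)
(g) forbidden — Δm_l = +2 (E1 requires Δm_l = 0, ±1)
Total allowed: 1 of 7.

1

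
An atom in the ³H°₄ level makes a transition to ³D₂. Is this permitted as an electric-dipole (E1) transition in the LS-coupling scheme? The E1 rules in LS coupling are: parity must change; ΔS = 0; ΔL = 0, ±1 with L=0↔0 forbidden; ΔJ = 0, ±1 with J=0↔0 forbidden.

Reading off the term symbols: S 1→1, L 5→2, J 4→2, parity odd→even.
Parity must change: odd → even — ✓.
ΔJ = 0, ±1 (not J=0↔0): J: 4 → 2, ΔJ = -2 — ✗.
ΔS = 0: S: 1 → 1 — ✓.
ΔL = 0, ±1 (not L=0↔0): L: 5 → 2, ΔL = -3 — ✗.
Rule(s) violated: ΔL, ΔJ.

forbidden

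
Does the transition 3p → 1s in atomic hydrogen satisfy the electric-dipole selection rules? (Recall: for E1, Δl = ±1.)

l: 1 → 0 (Δl = -1). Δl = ±1 passes.
All E1 selection rules are satisfied.

allowed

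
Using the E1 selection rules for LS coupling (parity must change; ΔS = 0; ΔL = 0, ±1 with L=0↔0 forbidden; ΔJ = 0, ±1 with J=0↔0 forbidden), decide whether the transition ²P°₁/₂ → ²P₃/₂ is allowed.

Parity must change: odd → even — ✓.
ΔS = 0: S: 1/2 → 1/2 — ✓.
ΔL = 0, ±1 (not L=0↔0): L: 1 → 1, ΔL = +0 — ✓.
ΔJ = 0, ±1 (not J=0↔0): J: 1/2 → 3/2, ΔJ = +1 — ✓.
All four E1 rules are satisfied.

allowed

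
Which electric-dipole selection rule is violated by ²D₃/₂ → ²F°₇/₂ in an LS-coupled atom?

the ΔJ = 0, ±1 rule

Initial level: S=1/2, L=2, J=3/2, parity even. Final level: S=1/2, L=3, J=7/2, parity odd.
Parity must change: even → odd — ✓.
ΔS = 0: S: 1/2 → 1/2 — ✓.
ΔL = 0, ±1 (not L=0↔0): L: 2 → 3, ΔL = +1 — ✓.
ΔJ = 0, ±1 (not J=0↔0): J: 3/2 → 7/2, ΔJ = +2 — ✗.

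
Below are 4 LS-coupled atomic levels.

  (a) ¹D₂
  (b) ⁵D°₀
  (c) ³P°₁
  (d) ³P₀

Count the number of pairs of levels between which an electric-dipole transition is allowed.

1

(a)–(b): forbidden (ΔS, ΔJ).
(a)–(c): forbidden (ΔS).
(a)–(d): forbidden (parity, ΔS, ΔJ).
(b)–(c): forbidden (parity, ΔS).
(b)–(d): forbidden (ΔS, ΔJ).
(c)–(d): allowed.
Allowed pairs: 1 of 6.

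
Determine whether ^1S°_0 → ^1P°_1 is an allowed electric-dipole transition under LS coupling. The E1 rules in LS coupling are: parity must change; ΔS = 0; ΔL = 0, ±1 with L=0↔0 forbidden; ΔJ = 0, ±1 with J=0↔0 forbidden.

forbidden

ΔJ = 0, ±1 (not J=0↔0): J: 0 → 1, ΔJ = +1 — passes.
Parity must change: odd → odd — fails.
ΔS = 0: S: 0 → 0 — passes.
ΔL = 0, ±1 (not L=0↔0): L: 0 → 1, ΔL = +1 — passes.
Rule(s) violated: parity.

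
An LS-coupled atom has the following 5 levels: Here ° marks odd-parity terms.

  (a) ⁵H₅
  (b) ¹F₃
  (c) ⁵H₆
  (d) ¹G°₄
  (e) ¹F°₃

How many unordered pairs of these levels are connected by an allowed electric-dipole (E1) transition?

2

(a)–(b): forbidden (parity, ΔS, ΔL, ΔJ).
(a)–(c): forbidden (parity).
(a)–(d): forbidden (ΔS).
(a)–(e): forbidden (ΔS, ΔL, ΔJ).
(b)–(c): forbidden (parity, ΔS, ΔL, ΔJ).
(b)–(d): allowed.
(b)–(e): allowed.
(c)–(d): forbidden (ΔS, ΔJ).
(c)–(e): forbidden (ΔS, ΔL, ΔJ).
(d)–(e): forbidden (parity).
Allowed pairs: 2 of 10.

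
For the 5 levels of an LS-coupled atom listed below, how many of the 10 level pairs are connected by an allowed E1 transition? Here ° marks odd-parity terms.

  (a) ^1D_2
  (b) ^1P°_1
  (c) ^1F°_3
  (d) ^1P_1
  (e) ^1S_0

(a)–(b): allowed.
(a)–(c): allowed.
(a)–(d): forbidden (parity).
(a)–(e): forbidden (parity, ΔL, ΔJ).
(b)–(c): forbidden (parity, ΔL, ΔJ).
(b)–(d): allowed.
(b)–(e): allowed.
(c)–(d): forbidden (ΔL, ΔJ).
(c)–(e): forbidden (ΔL, ΔJ).
(d)–(e): forbidden (parity).
Allowed pairs: 4 of 10.

4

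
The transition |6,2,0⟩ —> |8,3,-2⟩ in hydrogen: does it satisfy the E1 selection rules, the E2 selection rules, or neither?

Δl = 3 − 2 = +1; l_i + l_f = 5.
Δm_l = -2.
E1 (Δl = ±1, |Δm_l| ≤ 1): not satisfied.
E2 (Δl = 0,±2, l_i+l_f ≥ 2, |Δm_l| ≤ 2): not satisfied.

neither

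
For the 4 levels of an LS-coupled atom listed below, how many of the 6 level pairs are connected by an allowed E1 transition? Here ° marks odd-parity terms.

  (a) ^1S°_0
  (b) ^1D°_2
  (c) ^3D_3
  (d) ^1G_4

(a)–(b): forbidden (parity, ΔL, ΔJ).
(a)–(c): forbidden (ΔS, ΔL, ΔJ).
(a)–(d): forbidden (ΔL, ΔJ).
(b)–(c): forbidden (ΔS).
(b)–(d): forbidden (ΔL, ΔJ).
(c)–(d): forbidden (parity, ΔS, ΔL).
Allowed pairs: 0 of 6.

0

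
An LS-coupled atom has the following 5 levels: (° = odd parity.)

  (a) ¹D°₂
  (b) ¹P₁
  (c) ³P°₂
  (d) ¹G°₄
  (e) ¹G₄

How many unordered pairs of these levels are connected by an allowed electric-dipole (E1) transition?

(a)–(b): allowed.
(a)–(c): forbidden (parity, ΔS).
(a)–(d): forbidden (parity, ΔL, ΔJ).
(a)–(e): forbidden (ΔL, ΔJ).
(b)–(c): forbidden (ΔS).
(b)–(d): forbidden (ΔL, ΔJ).
(b)–(e): forbidden (parity, ΔL, ΔJ).
(c)–(d): forbidden (parity, ΔS, ΔL, ΔJ).
(c)–(e): forbidden (ΔS, ΔL, ΔJ).
(d)–(e): allowed.
Allowed pairs: 2 of 10.

2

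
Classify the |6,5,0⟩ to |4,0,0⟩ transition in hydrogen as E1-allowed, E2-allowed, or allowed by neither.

neither

Δl = 0 − 5 = -5; l_i + l_f = 5.
Δm_l = +0.
E1 (Δl = ±1, |Δm_l| ≤ 1): not satisfied.
E2 (Δl = 0,±2, l_i+l_f ≥ 2, |Δm_l| ≤ 2): not satisfied.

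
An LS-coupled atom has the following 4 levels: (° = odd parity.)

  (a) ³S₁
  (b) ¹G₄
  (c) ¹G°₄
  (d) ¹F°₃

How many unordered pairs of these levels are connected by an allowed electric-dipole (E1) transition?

(a)–(b): forbidden (parity, ΔS, ΔL, ΔJ).
(a)–(c): forbidden (ΔS, ΔL, ΔJ).
(a)–(d): forbidden (ΔS, ΔL, ΔJ).
(b)–(c): allowed.
(b)–(d): allowed.
(c)–(d): forbidden (parity).
Allowed pairs: 2 of 6.

2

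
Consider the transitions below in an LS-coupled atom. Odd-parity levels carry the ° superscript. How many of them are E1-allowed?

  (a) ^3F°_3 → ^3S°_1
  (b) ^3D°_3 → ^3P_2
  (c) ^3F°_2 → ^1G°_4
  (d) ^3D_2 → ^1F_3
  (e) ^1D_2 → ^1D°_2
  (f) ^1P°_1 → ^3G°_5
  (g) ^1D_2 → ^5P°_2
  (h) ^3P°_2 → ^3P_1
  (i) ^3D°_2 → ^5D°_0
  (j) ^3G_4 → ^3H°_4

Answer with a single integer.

(a) forbidden (parity, ΔL, ΔJ fail)
(b) allowed
(c) forbidden (parity, ΔS, ΔJ fail)
(d) forbidden (parity, ΔS fail)
(e) allowed
(f) forbidden (parity, ΔS, ΔL, ΔJ fail)
(g) forbidden (ΔS fails)
(h) allowed
(i) forbidden (parity, ΔS, ΔJ fail)
(j) allowed
Total allowed: 4 of 10.

4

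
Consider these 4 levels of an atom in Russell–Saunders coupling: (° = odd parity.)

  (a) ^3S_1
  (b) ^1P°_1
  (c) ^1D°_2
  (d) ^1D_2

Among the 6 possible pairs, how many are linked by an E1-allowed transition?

(a)–(b): forbidden (ΔS).
(a)–(c): forbidden (ΔS, ΔL).
(a)–(d): forbidden (parity, ΔS, ΔL).
(b)–(c): forbidden (parity).
(b)–(d): allowed.
(c)–(d): allowed.
Allowed pairs: 2 of 6.

2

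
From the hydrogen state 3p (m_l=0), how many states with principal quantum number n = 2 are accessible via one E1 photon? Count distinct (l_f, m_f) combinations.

1

E1 requires Δl = ±1, so l_f ∈ {0, 2}; with 0 ≤ l_f ≤ n_f−1 = 1, the allowed l_f values are {0}.
For l_f = 0: m_f ∈ {m_i−1, m_i, m_i+1} ∩ [−0, 0] = {0} → 1 state.
Total: 1.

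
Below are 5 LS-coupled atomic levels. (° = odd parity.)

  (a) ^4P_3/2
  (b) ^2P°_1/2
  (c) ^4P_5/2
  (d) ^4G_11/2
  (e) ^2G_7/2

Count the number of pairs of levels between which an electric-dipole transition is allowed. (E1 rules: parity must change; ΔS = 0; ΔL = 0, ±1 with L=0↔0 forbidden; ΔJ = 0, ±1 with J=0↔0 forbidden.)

0

(a)–(b): forbidden (ΔS).
(a)–(c): forbidden (parity).
(a)–(d): forbidden (parity, ΔL, ΔJ).
(a)–(e): forbidden (parity, ΔS, ΔL, ΔJ).
(b)–(c): forbidden (ΔS, ΔJ).
(b)–(d): forbidden (ΔS, ΔL, ΔJ).
(b)–(e): forbidden (ΔL, ΔJ).
(c)–(d): forbidden (parity, ΔL, ΔJ).
(c)–(e): forbidden (parity, ΔS, ΔL).
(d)–(e): forbidden (parity, ΔS, ΔJ).
Allowed pairs: 0 of 10.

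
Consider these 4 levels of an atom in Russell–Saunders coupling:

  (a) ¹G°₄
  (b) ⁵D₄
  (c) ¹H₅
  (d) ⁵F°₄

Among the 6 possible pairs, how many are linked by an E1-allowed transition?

2

(a)–(b): forbidden (ΔS, ΔL).
(a)–(c): allowed.
(a)–(d): forbidden (parity, ΔS).
(b)–(c): forbidden (parity, ΔS, ΔL).
(b)–(d): allowed.
(c)–(d): forbidden (ΔS, ΔL).
Allowed pairs: 2 of 6.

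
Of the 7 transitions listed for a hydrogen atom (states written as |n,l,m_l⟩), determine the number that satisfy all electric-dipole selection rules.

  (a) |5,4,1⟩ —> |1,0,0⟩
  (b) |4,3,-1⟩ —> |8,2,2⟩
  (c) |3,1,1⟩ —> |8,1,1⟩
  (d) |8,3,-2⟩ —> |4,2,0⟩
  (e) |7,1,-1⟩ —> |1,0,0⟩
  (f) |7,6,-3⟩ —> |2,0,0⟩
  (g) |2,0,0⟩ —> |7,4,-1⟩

(a) forbidden — Δl = -4 (E1 requires Δl = ±1)
(b) forbidden — Δm_l = +3 (E1 requires Δm_l = 0, ±1)
(c) forbidden — Δl = +0 (E1 requires Δl = ±1)
(d) forbidden — Δm_l = +2 (E1 requires Δm_l = 0, ±1)
(e) allowed
(f) forbidden — Δl = -6 (E1 requires Δl = ±1); Δm_l = +3 (E1 requires Δm_l = 0, ±1)
(g) forbidden — Δl = +4 (E1 requires Δl = ±1)
Total allowed: 1 of 7.

1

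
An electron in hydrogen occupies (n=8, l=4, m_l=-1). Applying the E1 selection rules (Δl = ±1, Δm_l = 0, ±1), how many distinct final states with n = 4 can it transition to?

3

E1 requires Δl = ±1, so l_f ∈ {3, 5}; with 0 ≤ l_f ≤ n_f−1 = 3, the allowed l_f values are {3}.
For l_f = 3: m_f ∈ {m_i−1, m_i, m_i+1} ∩ [−3, 3] = {-2, -1, 0} → 3 states.
Total: 3.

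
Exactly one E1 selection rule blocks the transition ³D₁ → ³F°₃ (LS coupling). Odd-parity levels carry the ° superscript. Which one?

the ΔJ = 0, ±1 rule

Parity must change: even → odd — ok.
ΔS = 0: S: 1 → 1 — ok.
ΔL = 0, ±1 (not L=0↔0): L: 2 → 3, ΔL = +1 — ok.
ΔJ = 0, ±1 (not J=0↔0): J: 1 → 3, ΔJ = +2 — fails.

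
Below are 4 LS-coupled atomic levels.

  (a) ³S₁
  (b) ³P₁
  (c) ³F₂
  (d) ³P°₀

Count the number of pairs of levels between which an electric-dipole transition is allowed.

2

(a)–(b): forbidden (parity).
(a)–(c): forbidden (parity, ΔL).
(a)–(d): allowed.
(b)–(c): forbidden (parity, ΔL).
(b)–(d): allowed.
(c)–(d): forbidden (ΔL, ΔJ).
Allowed pairs: 2 of 6.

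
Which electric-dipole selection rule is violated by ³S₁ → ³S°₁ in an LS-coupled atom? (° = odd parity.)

ΔL = 0, ±1 (not L=0↔0): L: 0 → 0, ΔL = +0 — ✗.
Parity must change: even → odd — ✓.
ΔS = 0: S: 1 → 1 — ✓.
ΔJ = 0, ±1 (not J=0↔0): J: 1 → 1, ΔJ = +0 — ✓.

the L=0 ↔ L=0 exclusion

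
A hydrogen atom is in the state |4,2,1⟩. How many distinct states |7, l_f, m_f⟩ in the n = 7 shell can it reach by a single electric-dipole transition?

E1 requires Δl = ±1, so l_f ∈ {1, 3}; with 0 ≤ l_f ≤ n_f−1 = 6, the allowed l_f values are {1, 3}.
For l_f = 1: m_f ∈ {m_i−1, m_i, m_i+1} ∩ [−1, 1] = {0, 1} → 2 states.
For l_f = 3: m_f ∈ {m_i−1, m_i, m_i+1} ∩ [−3, 3] = {0, 1, 2} → 3 states.
Total: 5.

5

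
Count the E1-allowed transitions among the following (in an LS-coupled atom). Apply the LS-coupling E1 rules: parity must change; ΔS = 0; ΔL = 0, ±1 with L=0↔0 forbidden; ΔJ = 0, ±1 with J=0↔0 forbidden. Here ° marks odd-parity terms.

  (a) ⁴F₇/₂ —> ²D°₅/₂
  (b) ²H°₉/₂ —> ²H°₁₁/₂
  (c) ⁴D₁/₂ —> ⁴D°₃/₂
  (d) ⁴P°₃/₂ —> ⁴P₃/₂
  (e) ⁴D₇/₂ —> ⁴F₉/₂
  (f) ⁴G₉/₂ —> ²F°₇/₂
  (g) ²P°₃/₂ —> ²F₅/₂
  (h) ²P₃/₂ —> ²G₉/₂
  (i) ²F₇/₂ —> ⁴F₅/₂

(a) forbidden (ΔS fails)
(b) forbidden (parity fails)
(c) allowed
(d) allowed
(e) forbidden (parity fails)
(f) forbidden (ΔS fails)
(g) forbidden (ΔL fails)
(h) forbidden (parity, ΔL, ΔJ fail)
(i) forbidden (parity, ΔS fail)
Total allowed: 2 of 9.

2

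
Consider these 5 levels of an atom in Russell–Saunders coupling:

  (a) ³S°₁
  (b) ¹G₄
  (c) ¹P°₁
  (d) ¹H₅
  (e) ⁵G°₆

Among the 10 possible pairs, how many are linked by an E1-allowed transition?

0

(a)–(b): forbidden (ΔS, ΔL, ΔJ).
(a)–(c): forbidden (parity, ΔS).
(a)–(d): forbidden (ΔS, ΔL, ΔJ).
(a)–(e): forbidden (parity, ΔS, ΔL, ΔJ).
(b)–(c): forbidden (ΔL, ΔJ).
(b)–(d): forbidden (parity).
(b)–(e): forbidden (ΔS, ΔJ).
(c)–(d): forbidden (ΔL, ΔJ).
(c)–(e): forbidden (parity, ΔS, ΔL, ΔJ).
(d)–(e): forbidden (ΔS).
Allowed pairs: 0 of 10.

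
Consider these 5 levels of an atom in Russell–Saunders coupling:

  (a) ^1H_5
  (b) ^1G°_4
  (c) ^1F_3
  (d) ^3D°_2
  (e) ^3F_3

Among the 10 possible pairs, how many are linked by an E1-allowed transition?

3

(a)–(b): allowed.
(a)–(c): forbidden (parity, ΔL, ΔJ).
(a)–(d): forbidden (ΔS, ΔL, ΔJ).
(a)–(e): forbidden (parity, ΔS, ΔL, ΔJ).
(b)–(c): allowed.
(b)–(d): forbidden (parity, ΔS, ΔL, ΔJ).
(b)–(e): forbidden (ΔS).
(c)–(d): forbidden (ΔS).
(c)–(e): forbidden (parity, ΔS).
(d)–(e): allowed.
Allowed pairs: 3 of 10.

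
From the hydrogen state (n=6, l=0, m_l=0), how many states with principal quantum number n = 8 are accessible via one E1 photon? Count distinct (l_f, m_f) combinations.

E1 requires Δl = ±1, so l_f ∈ {-1, 1}; with 0 ≤ l_f ≤ n_f−1 = 7, the allowed l_f values are {1}.
For l_f = 1: m_f ∈ {m_i−1, m_i, m_i+1} ∩ [−1, 1] = {-1, 0, 1} → 3 states.
Total: 3.

3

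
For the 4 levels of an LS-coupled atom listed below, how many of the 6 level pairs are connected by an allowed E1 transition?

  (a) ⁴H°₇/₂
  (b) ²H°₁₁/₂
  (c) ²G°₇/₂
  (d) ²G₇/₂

1

(a)–(b): forbidden (parity, ΔS, ΔJ).
(a)–(c): forbidden (parity, ΔS).
(a)–(d): forbidden (ΔS).
(b)–(c): forbidden (parity, ΔJ).
(b)–(d): forbidden (ΔJ).
(c)–(d): allowed.
Allowed pairs: 1 of 6.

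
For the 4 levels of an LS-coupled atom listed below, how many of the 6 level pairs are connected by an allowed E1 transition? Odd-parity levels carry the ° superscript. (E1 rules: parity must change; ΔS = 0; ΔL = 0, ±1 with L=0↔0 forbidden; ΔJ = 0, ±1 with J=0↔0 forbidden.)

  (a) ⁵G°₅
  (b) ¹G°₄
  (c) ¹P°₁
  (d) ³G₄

(a)–(b): forbidden (parity, ΔS).
(a)–(c): forbidden (parity, ΔS, ΔL, ΔJ).
(a)–(d): forbidden (ΔS).
(b)–(c): forbidden (parity, ΔL, ΔJ).
(b)–(d): forbidden (ΔS).
(c)–(d): forbidden (ΔS, ΔL, ΔJ).
Allowed pairs: 0 of 6.

0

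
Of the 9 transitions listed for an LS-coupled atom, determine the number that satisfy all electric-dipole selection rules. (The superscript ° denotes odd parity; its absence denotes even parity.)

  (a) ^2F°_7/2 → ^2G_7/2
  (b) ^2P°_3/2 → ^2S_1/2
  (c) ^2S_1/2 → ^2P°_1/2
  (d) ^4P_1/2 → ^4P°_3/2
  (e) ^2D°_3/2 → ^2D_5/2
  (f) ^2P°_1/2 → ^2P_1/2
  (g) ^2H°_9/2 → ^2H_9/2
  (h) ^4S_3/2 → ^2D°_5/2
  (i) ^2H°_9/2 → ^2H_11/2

(a) allowed
(b) allowed
(c) allowed
(d) allowed
(e) allowed
(f) allowed
(g) allowed
(h) forbidden (ΔS, ΔL fail)
(i) allowed
Total allowed: 8 of 9.

8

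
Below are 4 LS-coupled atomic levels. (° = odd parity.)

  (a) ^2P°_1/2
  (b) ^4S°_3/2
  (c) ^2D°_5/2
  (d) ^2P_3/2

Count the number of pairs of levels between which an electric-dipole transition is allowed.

(a)–(b): forbidden (parity, ΔS).
(a)–(c): forbidden (parity, ΔJ).
(a)–(d): allowed.
(b)–(c): forbidden (parity, ΔS, ΔL).
(b)–(d): forbidden (ΔS).
(c)–(d): allowed.
Allowed pairs: 2 of 6.

2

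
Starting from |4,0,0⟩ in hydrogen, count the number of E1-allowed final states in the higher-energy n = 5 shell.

E1 requires Δl = ±1, so l_f ∈ {-1, 1}; with 0 ≤ l_f ≤ n_f−1 = 4, the allowed l_f values are {1}.
For l_f = 1: m_f ∈ {m_i−1, m_i, m_i+1} ∩ [−1, 1] = {-1, 0, 1} → 3 states.
Total: 3.

3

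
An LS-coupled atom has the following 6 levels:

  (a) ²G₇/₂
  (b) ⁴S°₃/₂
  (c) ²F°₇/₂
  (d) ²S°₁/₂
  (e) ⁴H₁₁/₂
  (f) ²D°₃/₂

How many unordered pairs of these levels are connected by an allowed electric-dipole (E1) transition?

(a)–(b): forbidden (ΔS, ΔL, ΔJ).
(a)–(c): allowed.
(a)–(d): forbidden (ΔL, ΔJ).
(a)–(e): forbidden (parity, ΔS, ΔJ).
(a)–(f): forbidden (ΔL, ΔJ).
(b)–(c): forbidden (parity, ΔS, ΔL, ΔJ).
(b)–(d): forbidden (parity, ΔS, ΔL).
(b)–(e): forbidden (ΔL, ΔJ).
(b)–(f): forbidden (parity, ΔS, ΔL).
(c)–(d): forbidden (parity, ΔL, ΔJ).
(c)–(e): forbidden (ΔS, ΔL, ΔJ).
(c)–(f): forbidden (parity, ΔJ).
(d)–(e): forbidden (ΔS, ΔL, ΔJ).
(d)–(f): forbidden (parity, ΔL).
(e)–(f): forbidden (ΔS, ΔL, ΔJ).
Allowed pairs: 1 of 15.

1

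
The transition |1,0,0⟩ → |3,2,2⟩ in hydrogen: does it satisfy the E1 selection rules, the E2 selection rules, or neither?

Δl = 2 − 0 = +2; l_i + l_f = 2.
Δm_l = +2.
E1 (Δl = ±1, |Δm_l| ≤ 1): not satisfied.
E2 (Δl = 0,±2, l_i+l_f ≥ 2, |Δm_l| ≤ 2): satisfied.

E2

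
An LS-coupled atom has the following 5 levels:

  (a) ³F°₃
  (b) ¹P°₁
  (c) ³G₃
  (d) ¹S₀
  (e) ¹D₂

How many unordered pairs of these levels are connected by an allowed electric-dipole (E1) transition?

3

(a)–(b): forbidden (parity, ΔS, ΔL, ΔJ).
(a)–(c): allowed.
(a)–(d): forbidden (ΔS, ΔL, ΔJ).
(a)–(e): forbidden (ΔS).
(b)–(c): forbidden (ΔS, ΔL, ΔJ).
(b)–(d): allowed.
(b)–(e): allowed.
(c)–(d): forbidden (parity, ΔS, ΔL, ΔJ).
(c)–(e): forbidden (parity, ΔS, ΔL).
(d)–(e): forbidden (parity, ΔL, ΔJ).
Allowed pairs: 3 of 10.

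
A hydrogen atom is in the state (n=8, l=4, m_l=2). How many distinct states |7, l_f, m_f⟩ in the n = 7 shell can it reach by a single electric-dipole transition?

E1 requires Δl = ±1, so l_f ∈ {3, 5}; with 0 ≤ l_f ≤ n_f−1 = 6, the allowed l_f values are {3, 5}.
For l_f = 3: m_f ∈ {m_i−1, m_i, m_i+1} ∩ [−3, 3] = {1, 2, 3} → 3 states.
For l_f = 5: m_f ∈ {m_i−1, m_i, m_i+1} ∩ [−5, 5] = {1, 2, 3} → 3 states.
Total: 6.

6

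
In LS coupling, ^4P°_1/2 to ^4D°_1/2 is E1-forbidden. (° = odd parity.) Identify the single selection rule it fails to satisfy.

parity

Reading off the term symbols: S 3/2→3/2, L 1→2, J 1/2→1/2, parity odd→odd.
Parity must change: odd → odd — violated.
ΔS = 0: S: 3/2 → 3/2 — satisfied.
ΔL = 0, ±1 (not L=0↔0): L: 1 → 2, ΔL = +1 — satisfied.
ΔJ = 0, ±1 (not J=0↔0): J: 1/2 → 1/2, ΔJ = +0 — satisfied.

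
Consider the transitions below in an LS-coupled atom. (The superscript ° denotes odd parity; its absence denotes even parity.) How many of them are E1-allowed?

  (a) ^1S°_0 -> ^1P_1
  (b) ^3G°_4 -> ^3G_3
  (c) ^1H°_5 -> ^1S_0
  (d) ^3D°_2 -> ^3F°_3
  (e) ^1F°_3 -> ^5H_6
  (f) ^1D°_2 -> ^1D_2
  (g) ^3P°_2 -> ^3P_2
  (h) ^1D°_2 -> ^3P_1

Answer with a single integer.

(a) allowed
(b) allowed
(c) forbidden (ΔL, ΔJ fail)
(d) forbidden (parity fails)
(e) forbidden (ΔS, ΔL, ΔJ fail)
(f) allowed
(g) allowed
(h) forbidden (ΔS fails)
Total allowed: 4 of 8.

4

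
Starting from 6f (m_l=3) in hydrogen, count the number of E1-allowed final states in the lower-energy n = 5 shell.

4

E1 requires Δl = ±1, so l_f ∈ {2, 4}; with 0 ≤ l_f ≤ n_f−1 = 4, the allowed l_f values are {2, 4}.
For l_f = 2: m_f ∈ {m_i−1, m_i, m_i+1} ∩ [−2, 2] = {2} → 1 state.
For l_f = 4: m_f ∈ {m_i−1, m_i, m_i+1} ∩ [−4, 4] = {2, 3, 4} → 3 states.
Total: 4.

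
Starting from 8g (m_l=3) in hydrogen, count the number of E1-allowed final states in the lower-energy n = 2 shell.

E1 requires l_f ∈ {3, 5}, but neither lies in [0, 1], so no final state is reachable.
Total: 0.

0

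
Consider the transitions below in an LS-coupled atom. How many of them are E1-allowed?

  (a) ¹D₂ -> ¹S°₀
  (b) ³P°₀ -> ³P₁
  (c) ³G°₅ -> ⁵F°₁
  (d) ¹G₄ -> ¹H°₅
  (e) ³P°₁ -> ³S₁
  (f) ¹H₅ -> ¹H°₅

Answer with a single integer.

4

(a) forbidden (ΔL, ΔJ fail)
(b) allowed
(c) forbidden (parity, ΔS, ΔJ fail)
(d) allowed
(e) allowed
(f) allowed
Total allowed: 4 of 6.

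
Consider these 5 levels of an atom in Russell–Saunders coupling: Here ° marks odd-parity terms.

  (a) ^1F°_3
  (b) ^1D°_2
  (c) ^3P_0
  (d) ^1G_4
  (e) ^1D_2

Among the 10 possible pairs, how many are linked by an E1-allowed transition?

(a)–(b): forbidden (parity).
(a)–(c): forbidden (ΔS, ΔL, ΔJ).
(a)–(d): allowed.
(a)–(e): allowed.
(b)–(c): forbidden (ΔS, ΔJ).
(b)–(d): forbidden (ΔL, ΔJ).
(b)–(e): allowed.
(c)–(d): forbidden (parity, ΔS, ΔL, ΔJ).
(c)–(e): forbidden (parity, ΔS, ΔJ).
(d)–(e): forbidden (parity, ΔL, ΔJ).
Allowed pairs: 3 of 10.

3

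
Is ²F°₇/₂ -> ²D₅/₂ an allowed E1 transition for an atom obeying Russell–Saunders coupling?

Initial level: S=1/2, L=3, J=7/2, parity odd. Final level: S=1/2, L=2, J=5/2, parity even.
Parity must change: odd → even — passes.
ΔS = 0: S: 1/2 → 1/2 — passes.
ΔL = 0, ±1 (not L=0↔0): L: 3 → 2, ΔL = -1 — passes.
ΔJ = 0, ±1 (not J=0↔0): J: 7/2 → 5/2, ΔJ = -1 — passes.
All four E1 rules are satisfied.

allowed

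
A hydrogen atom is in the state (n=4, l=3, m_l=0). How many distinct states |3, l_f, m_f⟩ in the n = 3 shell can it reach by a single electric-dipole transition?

E1 requires Δl = ±1, so l_f ∈ {2, 4}; with 0 ≤ l_f ≤ n_f−1 = 2, the allowed l_f values are {2}.
For l_f = 2: m_f ∈ {m_i−1, m_i, m_i+1} ∩ [−2, 2] = {-1, 0, 1} → 3 states.
Total: 3.

3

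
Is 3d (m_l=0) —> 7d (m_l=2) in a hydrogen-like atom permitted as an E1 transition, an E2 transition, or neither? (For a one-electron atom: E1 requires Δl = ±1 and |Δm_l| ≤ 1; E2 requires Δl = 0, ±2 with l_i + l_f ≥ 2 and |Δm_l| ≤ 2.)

Δl = 2 − 2 = +0; l_i + l_f = 4.
Δm_l = +2.
E1 (Δl = ±1, |Δm_l| ≤ 1): not satisfied.
E2 (Δl = 0,±2, l_i+l_f ≥ 2, |Δm_l| ≤ 2): satisfied.

E2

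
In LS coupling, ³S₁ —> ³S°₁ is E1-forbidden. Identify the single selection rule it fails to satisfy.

Parity must change: even → odd — passes.
ΔS = 0: S: 1 → 1 — passes.
ΔL = 0, ±1 (not L=0↔0): L: 0 → 0, ΔL = +0 — fails.
ΔJ = 0, ±1 (not J=0↔0): J: 1 → 1, ΔJ = +0 — passes.

the L=0 ↔ L=0 exclusion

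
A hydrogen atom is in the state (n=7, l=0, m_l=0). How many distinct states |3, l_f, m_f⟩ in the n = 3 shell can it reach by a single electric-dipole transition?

3

E1 requires Δl = ±1, so l_f ∈ {-1, 1}; with 0 ≤ l_f ≤ n_f−1 = 2, the allowed l_f values are {1}.
For l_f = 1: m_f ∈ {m_i−1, m_i, m_i+1} ∩ [−1, 1] = {-1, 0, 1} → 3 states.
Total: 3.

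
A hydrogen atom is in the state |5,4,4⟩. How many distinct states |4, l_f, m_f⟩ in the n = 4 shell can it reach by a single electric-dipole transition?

1

E1 requires Δl = ±1, so l_f ∈ {3, 5}; with 0 ≤ l_f ≤ n_f−1 = 3, the allowed l_f values are {3}.
For l_f = 3: m_f ∈ {m_i−1, m_i, m_i+1} ∩ [−3, 3] = {3} → 1 state.
Total: 1.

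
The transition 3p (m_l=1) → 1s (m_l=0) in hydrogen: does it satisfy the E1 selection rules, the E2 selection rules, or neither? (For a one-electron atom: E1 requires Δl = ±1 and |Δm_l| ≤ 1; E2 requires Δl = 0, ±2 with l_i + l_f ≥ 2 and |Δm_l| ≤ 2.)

E1

Δl = 0 − 1 = -1; l_i + l_f = 1.
Δm_l = -1.
E1 (Δl = ±1, |Δm_l| ≤ 1): satisfied.
E2 (Δl = 0,±2, l_i+l_f ≥ 2, |Δm_l| ≤ 2): not satisfied.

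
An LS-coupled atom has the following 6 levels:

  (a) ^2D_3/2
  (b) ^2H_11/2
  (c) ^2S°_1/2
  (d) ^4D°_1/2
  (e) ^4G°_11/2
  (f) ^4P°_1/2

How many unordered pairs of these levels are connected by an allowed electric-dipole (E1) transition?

0

(a)–(b): forbidden (parity, ΔL, ΔJ).
(a)–(c): forbidden (ΔL).
(a)–(d): forbidden (ΔS).
(a)–(e): forbidden (ΔS, ΔL, ΔJ).
(a)–(f): forbidden (ΔS).
(b)–(c): forbidden (ΔL, ΔJ).
(b)–(d): forbidden (ΔS, ΔL, ΔJ).
(b)–(e): forbidden (ΔS).
(b)–(f): forbidden (ΔS, ΔL, ΔJ).
(c)–(d): forbidden (parity, ΔS, ΔL).
(c)–(e): forbidden (parity, ΔS, ΔL, ΔJ).
(c)–(f): forbidden (parity, ΔS).
(d)–(e): forbidden (parity, ΔL, ΔJ).
(d)–(f): forbidden (parity).
(e)–(f): forbidden (parity, ΔL, ΔJ).
Allowed pairs: 0 of 15.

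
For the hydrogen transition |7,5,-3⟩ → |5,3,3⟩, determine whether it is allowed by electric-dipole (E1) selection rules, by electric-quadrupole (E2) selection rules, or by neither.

neither

Δl = 3 − 5 = -2; l_i + l_f = 8.
Δm_l = +6.
E1 (Δl = ±1, |Δm_l| ≤ 1): not satisfied.
E2 (Δl = 0,±2, l_i+l_f ≥ 2, |Δm_l| ≤ 2): not satisfied.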